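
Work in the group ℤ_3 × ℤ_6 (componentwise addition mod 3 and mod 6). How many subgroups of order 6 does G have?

|G| = 18 and 6 | 18, so subgroups of order 6 are possible by Lagrange.
The subgroups of order 6 are: {(0,0), (0,1), (0,2), (0,3), (0,4), (0,5)}; {(0,0), (0,3), (1,0), (1,3), (2,0), (2,3)}; {(0,0), (0,3), (1,1), (1,4), (2,2), (2,5)}; {(0,0), (0,3), (1,2), (1,5), (2,1), (2,4)}.
So G has 4 subgroups of order 6.

4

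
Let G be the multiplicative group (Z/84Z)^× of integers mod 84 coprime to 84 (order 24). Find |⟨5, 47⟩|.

|⟨5⟩| = 6 and |⟨47⟩| = 6, so |H| is a multiple of lcm(6, 6) = 6 and divides |G| = 24.
Closing under the operation: H = {1, 5, 17, 25, 37, 41, 43, 47, 59, 67, 79, 83}, so |H| = 12.

12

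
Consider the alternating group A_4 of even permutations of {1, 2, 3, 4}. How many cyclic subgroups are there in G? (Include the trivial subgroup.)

8

A cyclic subgroup of order d is generated by each of its φ(d) elements of order d, so the cyclic subgroups of order d number (#elements of order d)/φ(d).
Cyclic subgroups by order — order 1: 1; order 2: 3; order 3: 4.
Total: 8.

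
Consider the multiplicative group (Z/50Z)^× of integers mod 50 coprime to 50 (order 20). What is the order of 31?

5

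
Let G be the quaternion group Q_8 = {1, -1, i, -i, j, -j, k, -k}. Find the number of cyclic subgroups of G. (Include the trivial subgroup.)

A cyclic subgroup of order d is generated by each of its φ(d) elements of order d, so the cyclic subgroups of order d number (#elements of order d)/φ(d).
Cyclic subgroups by order — order 1: 1; order 2: 1; order 4: 3.
Total: 5.

5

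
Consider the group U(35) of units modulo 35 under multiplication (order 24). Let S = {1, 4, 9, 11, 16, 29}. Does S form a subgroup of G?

|S| = 6 divides |G| = 24, consistent with Lagrange.
S contains the identity, every element's inverse is in S, and S is closed under ·: it is a subgroup.
In fact S = ⟨4⟩.

Yes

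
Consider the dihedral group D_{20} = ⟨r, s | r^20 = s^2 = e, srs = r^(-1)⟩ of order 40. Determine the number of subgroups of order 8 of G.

5

|G| = 40 and 8 | 40, so subgroups of order 8 are possible by Lagrange.
The subgroups of order 8 are: {e, r^5, r^10, r^15, s, r^5s, r^10s, r^15s}; {e, r^5, r^10, r^15, rs, r^6s, r^11s, r^16s}; {e, r^5, r^10, r^15, r^2s, r^7s, r^12s, r^17s}; {e, r^5, r^10, r^15, r^3s, r^8s, r^13s, r^18s}; … (5 in all).
So G has 5 subgroups of order 8.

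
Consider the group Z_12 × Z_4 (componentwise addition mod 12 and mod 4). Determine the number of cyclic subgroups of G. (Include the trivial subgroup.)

20

Group the elements of G by the cyclic subgroup they generate; each cyclic subgroup of order d accounts for φ(d) elements.
Cyclic subgroups by order — order 1: 1; order 2: 3; order 3: 1; order 4: 6; order 6: 3; order 12: 6.
Total: 20.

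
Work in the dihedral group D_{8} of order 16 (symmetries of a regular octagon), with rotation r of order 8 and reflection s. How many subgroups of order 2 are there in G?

9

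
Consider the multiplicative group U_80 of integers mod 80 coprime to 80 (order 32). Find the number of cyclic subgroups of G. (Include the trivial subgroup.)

20

A cyclic subgroup of order d is generated by each of its φ(d) elements of order d, so the cyclic subgroups of order d number (#elements of order d)/φ(d).
Cyclic subgroups by order — order 1: 1; order 2: 7; order 4: 12.
Total: 20.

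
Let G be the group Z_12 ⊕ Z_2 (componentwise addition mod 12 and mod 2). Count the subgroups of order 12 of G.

3

|G| = 24 and 12 | 24, so subgroups of order 12 are possible by Lagrange.
The subgroups of order 12 are: {(0,0), (0,1), (2,0), (2,1), (4,0), (4,1), (6,0), (6,1), (8,0), (8,1), (10,0), (10,1)}; {(0,0), (1,0), (2,0), (3,0), (4,0), (5,0), (6,0), (7,0), (8,0), (9,0), (10,0), (11,0)}; {(0,0), (1,1), (2,0), (3,1), (4,0), (5,1), (6,0), (7,1), (8,0), (9,1), (10,0), (11,1)}.
So G has 3 subgroups of order 12.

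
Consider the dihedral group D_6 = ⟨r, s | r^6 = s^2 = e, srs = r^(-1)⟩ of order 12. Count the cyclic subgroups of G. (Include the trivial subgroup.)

Group the elements of G by the cyclic subgroup they generate; each cyclic subgroup of order d accounts for φ(d) elements.
Cyclic subgroups by order — order 1: 1; order 2: 7; order 3: 1; order 6: 1.
Total: 10.

10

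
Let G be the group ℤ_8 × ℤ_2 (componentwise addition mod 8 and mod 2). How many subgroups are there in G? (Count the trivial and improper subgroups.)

|G| = 16, so by Lagrange every subgroup order divides 16. Divisors: 1, 2, 4, 8, 16.
Subgroups by order — order 1: 1; order 2: 3; order 4: 3; order 8: 3; order 16: 1.
Total: 1 + 3 + 3 + 3 + 1 = 11.

11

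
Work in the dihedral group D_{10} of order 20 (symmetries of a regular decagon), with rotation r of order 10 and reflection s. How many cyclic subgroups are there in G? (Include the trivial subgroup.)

14

Group the elements of G by the cyclic subgroup they generate; each cyclic subgroup of order d accounts for φ(d) elements.
Cyclic subgroups by order — order 1: 1; order 2: 11; order 5: 1; order 10: 1.
Total: 14.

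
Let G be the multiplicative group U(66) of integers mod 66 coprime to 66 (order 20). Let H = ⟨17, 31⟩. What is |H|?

|⟨17⟩| = 10 and |⟨31⟩| = 5, so |H| is a multiple of lcm(10, 5) = 10 and divides |G| = 20.
Closing under the operation: H = {1, 17, 25, 29, 31, 35, 37, 41, 49, 65}, so |H| = 10.

10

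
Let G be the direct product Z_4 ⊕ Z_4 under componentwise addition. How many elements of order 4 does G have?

An element (a,b) has order lcm(ord(a), ord(b)); count pairs with lcm equal to 4.
Enumerating gives 12 such elements.

12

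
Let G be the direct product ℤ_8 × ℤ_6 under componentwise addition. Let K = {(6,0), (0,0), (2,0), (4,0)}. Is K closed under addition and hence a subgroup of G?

Yes

|K| = 4 divides |G| = 48, consistent with Lagrange.
K contains the identity, every element's inverse is in K, and K is closed under +: it is a subgroup.
In fact K = ⟨(6,0)⟩.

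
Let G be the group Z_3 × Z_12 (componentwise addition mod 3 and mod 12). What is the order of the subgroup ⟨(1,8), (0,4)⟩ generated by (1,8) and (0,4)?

9

|⟨(1,8)⟩| = 3 and |⟨(0,4)⟩| = 3, so |H| is a multiple of lcm(3, 3) = 3 and divides |G| = 36.
Closing under the operation: H = {(0,0), (0,4), (0,8), (1,0), (1,4), (1,8), (2,0), (2,4), (2,8)}, so |H| = 9.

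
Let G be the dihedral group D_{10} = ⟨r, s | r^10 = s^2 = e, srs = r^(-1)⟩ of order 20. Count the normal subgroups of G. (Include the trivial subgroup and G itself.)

7

G has 22 subgroups. Checking conjugation-invariance by order — order 1: 1/1 normal; order 2: 1/11 normal; order 4: 0/5 normal; order 5: 1/1 normal; order 10: 3/3 normal; order 20: 1/1 normal.
Total normal subgroups: 7.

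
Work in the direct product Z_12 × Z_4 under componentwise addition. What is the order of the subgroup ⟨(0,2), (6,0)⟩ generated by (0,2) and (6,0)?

4

|⟨(0,2)⟩| = 2 and |⟨(6,0)⟩| = 2, so |H| is a multiple of lcm(2, 2) = 2 and divides |G| = 48.
Closing under the operation: H = {(0,0), (0,2), (6,0), (6,2)}, so |H| = 4.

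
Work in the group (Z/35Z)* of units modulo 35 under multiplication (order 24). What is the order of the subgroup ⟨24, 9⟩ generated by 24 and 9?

|⟨24⟩| = 6 and |⟨9⟩| = 6, so |H| is a multiple of lcm(6, 6) = 6 and divides |G| = 24.
Closing under the operation: H = {1, 4, 6, 9, 11, 16, 19, 24, 26, 29, 31, 34}, so |H| = 12.

12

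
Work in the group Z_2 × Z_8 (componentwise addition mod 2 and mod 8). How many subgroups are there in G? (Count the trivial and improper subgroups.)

|G| = 16, so by Lagrange every subgroup order divides 16. Divisors: 1, 2, 4, 8, 16.
Subgroups by order — order 1: 1; order 2: 3; order 4: 3; order 8: 3; order 16: 1.
Total: 1 + 3 + 3 + 3 + 1 = 11.

11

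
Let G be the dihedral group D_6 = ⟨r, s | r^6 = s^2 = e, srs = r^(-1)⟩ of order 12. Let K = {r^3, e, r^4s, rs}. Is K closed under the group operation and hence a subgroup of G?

|K| = 4 divides |G| = 12, consistent with Lagrange.
K contains the identity, every element's inverse is in K, and K is closed under ·: it is a subgroup.

Yes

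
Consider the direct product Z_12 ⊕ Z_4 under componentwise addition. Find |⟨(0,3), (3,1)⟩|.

16

|⟨(0,3)⟩| = 4 and |⟨(3,1)⟩| = 4, so |H| is a multiple of lcm(4, 4) = 4 and divides |G| = 48.
Closing under the operation: H = {(0,0), (0,1), (0,2), (0,3), (3,0), (3,1), (3,2), (3,3), (6,0), (6,1), (6,2), (6,3), (9,0), (9,1), (9,2), (9,3)}, so |H| = 16.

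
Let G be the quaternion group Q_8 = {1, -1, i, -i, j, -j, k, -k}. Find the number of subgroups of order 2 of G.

|G| = 8 and 2 | 8, so subgroups of order 2 are possible by Lagrange.
The subgroups of order 2 are: {1, -1}.
So G has 1 subgroup of order 2.

1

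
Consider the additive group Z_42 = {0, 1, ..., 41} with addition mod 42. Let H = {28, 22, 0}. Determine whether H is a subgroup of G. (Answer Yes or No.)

No

28 ∈ H but its inverse 14 ∉ H, so H is not a subgroup.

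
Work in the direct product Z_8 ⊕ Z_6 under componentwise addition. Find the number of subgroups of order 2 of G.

|G| = 48 and 2 | 48, so subgroups of order 2 are possible by Lagrange.
The subgroups of order 2 are: {(0,0), (0,3)}; {(0,0), (4,0)}; {(0,0), (4,3)}.
So G has 3 subgroups of order 2.

3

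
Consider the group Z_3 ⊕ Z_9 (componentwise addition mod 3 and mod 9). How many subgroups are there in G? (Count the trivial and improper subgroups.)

|G| = 27, so by Lagrange every subgroup order divides 27. Divisors: 1, 3, 9, 27.
Subgroups by order — order 1: 1; order 3: 4; order 9: 4; order 27: 1.
Total: 1 + 4 + 4 + 1 = 10.

10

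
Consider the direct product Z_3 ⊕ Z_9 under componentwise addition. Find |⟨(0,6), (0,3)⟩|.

|⟨(0,6)⟩| = 3 and |⟨(0,3)⟩| = 3, so |H| is a multiple of lcm(3, 3) = 3 and divides |G| = 27.
Closing under the operation: H = {(0,0), (0,3), (0,6)}, so |H| = 3.

3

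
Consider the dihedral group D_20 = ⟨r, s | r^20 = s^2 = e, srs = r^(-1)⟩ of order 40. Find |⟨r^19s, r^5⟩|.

8

|⟨r^19s⟩| = 2 and |⟨r^5⟩| = 4, so |H| is a multiple of lcm(2, 4) = 4 and divides |G| = 40.
Closing under the operation: H = {e, r^5, r^10, r^15, r^4s, r^9s, r^14s, r^19s}, so |H| = 8.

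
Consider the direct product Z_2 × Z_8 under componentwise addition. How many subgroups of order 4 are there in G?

|G| = 16 and 4 | 16, so subgroups of order 4 are possible by Lagrange.
The subgroups of order 4 are: {(0,0), (0,2), (0,4), (0,6)}; {(0,0), (0,4), (1,0), (1,4)}; {(0,0), (0,4), (1,2), (1,6)}.
So G has 3 subgroups of order 4.

3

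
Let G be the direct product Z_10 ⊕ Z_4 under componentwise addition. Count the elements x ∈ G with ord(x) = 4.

4

An element (a,b) has order lcm(ord(a), ord(b)); count pairs with lcm equal to 4.
Enumerating gives 4 such elements.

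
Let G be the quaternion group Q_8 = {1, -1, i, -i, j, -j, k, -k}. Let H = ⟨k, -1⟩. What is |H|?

|⟨k⟩| = 4 and |⟨-1⟩| = 2, so |H| is a multiple of lcm(4, 2) = 4 and divides |G| = 8.
Closing under the operation: H = {1, -1, k, -k}, so |H| = 4.

4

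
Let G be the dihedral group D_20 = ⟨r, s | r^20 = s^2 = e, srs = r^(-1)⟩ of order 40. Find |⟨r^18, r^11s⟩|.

20

|⟨r^18⟩| = 10 and |⟨r^11s⟩| = 2, so |H| is a multiple of lcm(10, 2) = 10 and divides |G| = 40.
Closing under the operation: H = {e, r^2, r^4, r^6, r^8, r^10, r^12, r^14, r^16, r^18, rs, r^3s, r^5s, r^7s, r^9s, r^11s, r^13s, r^15s, r^17s, r^19s}, so |H| = 20.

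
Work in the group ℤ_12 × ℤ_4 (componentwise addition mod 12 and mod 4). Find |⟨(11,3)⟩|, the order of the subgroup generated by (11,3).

12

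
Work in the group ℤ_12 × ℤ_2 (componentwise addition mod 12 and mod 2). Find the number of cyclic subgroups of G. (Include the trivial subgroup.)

Each element a generates a cyclic subgroup ⟨a⟩; distinct elements may generate the same one (a cyclic group of order d has φ(d) generators).
Cyclic subgroups by order — order 1: 1; order 2: 3; order 3: 1; order 4: 2; order 6: 3; order 12: 2.
Total: 12.

12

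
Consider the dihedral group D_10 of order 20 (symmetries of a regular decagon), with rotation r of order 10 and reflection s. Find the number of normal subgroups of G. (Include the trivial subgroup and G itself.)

7

G has 22 subgroups. Checking conjugation-invariance by order — order 1: 1/1 normal; order 2: 1/11 normal; order 4: 0/5 normal; order 5: 1/1 normal; order 10: 3/3 normal; order 20: 1/1 normal.
Total normal subgroups: 7.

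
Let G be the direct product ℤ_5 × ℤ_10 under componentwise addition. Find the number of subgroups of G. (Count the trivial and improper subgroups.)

16

|G| = 50, so by Lagrange every subgroup order divides 50. Divisors: 1, 2, 5, 10, 25, 50.
Subgroups by order — order 1: 1; order 2: 1; order 5: 6; order 10: 6; order 25: 1; order 50: 1.
Total: 1 + 1 + 6 + 6 + 1 + 1 = 16.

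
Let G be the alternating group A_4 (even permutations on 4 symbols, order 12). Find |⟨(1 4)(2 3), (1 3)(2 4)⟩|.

4

|⟨(1 4)(2 3)⟩| = 2 and |⟨(1 3)(2 4)⟩| = 2, so |H| is a multiple of lcm(2, 2) = 2 and divides |G| = 12.
Closing under the operation: H = {e, (1 2)(3 4), (1 3)(2 4), (1 4)(2 3)}, so |H| = 4.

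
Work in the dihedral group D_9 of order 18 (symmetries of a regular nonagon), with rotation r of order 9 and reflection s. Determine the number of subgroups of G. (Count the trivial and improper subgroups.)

|G| = 18, so by Lagrange every subgroup order divides 18. Divisors: 1, 2, 3, 6, 9, 18.
Subgroups by order — order 1: 1; order 2: 9; order 3: 1; order 6: 3; order 9: 1; order 18: 1.
Total: 1 + 9 + 1 + 3 + 1 + 1 = 16.

16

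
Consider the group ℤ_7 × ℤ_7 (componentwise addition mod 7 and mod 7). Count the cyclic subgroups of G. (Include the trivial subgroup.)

9

A cyclic subgroup of order d is generated by each of its φ(d) elements of order d, so the cyclic subgroups of order d number (#elements of order d)/φ(d).
Cyclic subgroups by order — order 1: 1; order 7: 8.
Total: 9.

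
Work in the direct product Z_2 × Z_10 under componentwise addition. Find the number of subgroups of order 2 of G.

3

|G| = 20 and 2 | 20, so subgroups of order 2 are possible by Lagrange.
The subgroups of order 2 are: {(0,0), (0,5)}; {(0,0), (1,0)}; {(0,0), (1,5)}.
So G has 3 subgroups of order 2.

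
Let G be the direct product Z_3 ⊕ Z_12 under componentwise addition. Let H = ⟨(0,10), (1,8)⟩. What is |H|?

|⟨(0,10)⟩| = 6 and |⟨(1,8)⟩| = 3, so |H| is a multiple of lcm(6, 3) = 6 and divides |G| = 36.
Closing under the operation: H = {(0,0), (0,2), (0,4), (0,6), (0,8), (0,10), (1,0), (1,2), (1,4), (1,6), (1,8), (1,10), (2,0), (2,2), (2,4), (2,6), (2,8), (2,10)}, so |H| = 18.

18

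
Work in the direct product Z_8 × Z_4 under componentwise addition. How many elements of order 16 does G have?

An element (a,b) has order lcm(ord(a), ord(b)); count pairs with lcm equal to 16.
Enumerating gives 0 such elements.

0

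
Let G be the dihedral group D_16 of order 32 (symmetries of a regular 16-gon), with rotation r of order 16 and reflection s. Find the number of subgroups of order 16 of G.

3

|G| = 32 and 16 | 32, so subgroups of order 16 are possible by Lagrange.
The subgroups of order 16 are: {e, r, r^2, r^3, r^4, r^5, r^6, r^7, r^8, r^9, r^10, r^11, r^12, r^13, r^14, r^15}; {e, r^2, r^4, r^6, r^8, r^10, r^12, r^14, s, r^2s, r^4s, r^6s, r^8s, r^10s, r^12s, r^14s}; {e, r^2, r^4, r^6, r^8, r^10, r^12, r^14, rs, r^3s, r^5s, r^7s, r^9s, r^11s, r^13s, r^15s}.
So G has 3 subgroups of order 16.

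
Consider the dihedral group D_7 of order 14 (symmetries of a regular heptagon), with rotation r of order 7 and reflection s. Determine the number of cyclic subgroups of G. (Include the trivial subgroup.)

A cyclic subgroup of order d is generated by each of its φ(d) elements of order d, so the cyclic subgroups of order d number (#elements of order d)/φ(d).
Cyclic subgroups by order — order 1: 1; order 2: 7; order 7: 1.
Total: 9.

9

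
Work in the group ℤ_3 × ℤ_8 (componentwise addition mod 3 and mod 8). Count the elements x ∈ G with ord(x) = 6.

2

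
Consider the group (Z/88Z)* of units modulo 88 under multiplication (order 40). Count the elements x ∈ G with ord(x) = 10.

28

Enumerating element orders in G gives 28 elements of order 10.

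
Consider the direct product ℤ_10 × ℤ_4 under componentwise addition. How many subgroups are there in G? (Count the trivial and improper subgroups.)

|G| = 40, so by Lagrange every subgroup order divides 40. Divisors: 1, 2, 4, 5, 8, 10, 20, 40.
Subgroups by order — order 1: 1; order 2: 3; order 4: 3; order 5: 1; order 8: 1; order 10: 3; order 20: 3; order 40: 1.
Total: 1 + 3 + 3 + 1 + 1 + 3 + 3 + 1 = 16.

16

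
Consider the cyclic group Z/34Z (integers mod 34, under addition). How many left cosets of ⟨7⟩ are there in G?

|⟨7⟩| = 34 and |G| = 34.
By Lagrange, [G : H] = |G|/|H| = 34/34 = 1.

1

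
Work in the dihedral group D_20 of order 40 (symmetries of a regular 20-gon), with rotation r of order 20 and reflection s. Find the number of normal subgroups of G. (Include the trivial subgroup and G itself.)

9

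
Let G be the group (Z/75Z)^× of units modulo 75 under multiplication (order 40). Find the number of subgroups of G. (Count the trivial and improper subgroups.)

16

|G| = 40, so by Lagrange every subgroup order divides 40. Divisors: 1, 2, 4, 5, 8, 10, 20, 40.
Subgroups by order — order 1: 1; order 2: 3; order 4: 3; order 5: 1; order 8: 1; order 10: 3; order 20: 3; order 40: 1.
Total: 1 + 3 + 3 + 1 + 1 + 3 + 3 + 1 = 16.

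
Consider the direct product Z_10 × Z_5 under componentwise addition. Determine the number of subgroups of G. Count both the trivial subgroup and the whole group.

|G| = 50, so by Lagrange every subgroup order divides 50. Divisors: 1, 2, 5, 10, 25, 50.
Subgroups by order — order 1: 1; order 2: 1; order 5: 6; order 10: 6; order 25: 1; order 50: 1.
Total: 1 + 1 + 6 + 6 + 1 + 1 = 16.

16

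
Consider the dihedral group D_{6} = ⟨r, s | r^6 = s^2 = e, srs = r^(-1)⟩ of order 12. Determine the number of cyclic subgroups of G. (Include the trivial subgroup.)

A cyclic subgroup of order d is generated by each of its φ(d) elements of order d, so the cyclic subgroups of order d number (#elements of order d)/φ(d).
Cyclic subgroups by order — order 1: 1; order 2: 7; order 3: 1; order 6: 1.
Total: 10.

10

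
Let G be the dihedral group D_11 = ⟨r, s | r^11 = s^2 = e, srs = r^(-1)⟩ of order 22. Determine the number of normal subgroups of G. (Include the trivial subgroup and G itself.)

3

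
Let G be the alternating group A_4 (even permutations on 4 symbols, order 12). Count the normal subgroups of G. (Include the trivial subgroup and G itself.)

G has 10 subgroups. Checking conjugation-invariance by order — order 1: 1/1 normal; order 2: 0/3 normal; order 3: 0/4 normal; order 4: 1/1 normal; order 12: 1/1 normal.
Total normal subgroups: 3.

3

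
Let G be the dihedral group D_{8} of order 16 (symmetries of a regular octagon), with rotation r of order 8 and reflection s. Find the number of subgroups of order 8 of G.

3

|G| = 16 and 8 | 16, so subgroups of order 8 are possible by Lagrange.
The subgroups of order 8 are: {e, r, r^2, r^3, r^4, r^5, r^6, r^7}; {e, r^2, r^4, r^6, s, r^2s, r^4s, r^6s}; {e, r^2, r^4, r^6, rs, r^3s, r^5s, r^7s}.
So G has 3 subgroups of order 8.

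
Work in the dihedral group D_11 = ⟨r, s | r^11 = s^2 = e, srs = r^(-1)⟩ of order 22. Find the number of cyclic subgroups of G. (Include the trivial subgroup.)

13

A cyclic subgroup of order d is generated by each of its φ(d) elements of order d, so the cyclic subgroups of order d number (#elements of order d)/φ(d).
Cyclic subgroups by order — order 1: 1; order 2: 11; order 11: 1.
Total: 13.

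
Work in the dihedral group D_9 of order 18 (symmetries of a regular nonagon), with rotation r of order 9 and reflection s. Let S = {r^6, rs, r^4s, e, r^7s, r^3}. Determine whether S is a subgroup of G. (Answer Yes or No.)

Yes

|S| = 6 divides |G| = 18, consistent with Lagrange.
S contains the identity, every element's inverse is in S, and S is closed under ·: it is a subgroup.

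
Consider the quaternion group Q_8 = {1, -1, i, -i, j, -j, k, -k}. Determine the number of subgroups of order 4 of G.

3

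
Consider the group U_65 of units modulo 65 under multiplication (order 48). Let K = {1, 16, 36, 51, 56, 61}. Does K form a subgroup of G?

|K| = 6 divides |G| = 48, consistent with Lagrange.
K contains the identity, every element's inverse is in K, and K is closed under ·: it is a subgroup.
In fact K = ⟨36⟩.

Yes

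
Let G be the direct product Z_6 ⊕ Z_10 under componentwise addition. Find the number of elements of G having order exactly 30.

24

An element (a,b) has order lcm(ord(a), ord(b)); count pairs with lcm equal to 30.
Enumerating gives 24 such elements.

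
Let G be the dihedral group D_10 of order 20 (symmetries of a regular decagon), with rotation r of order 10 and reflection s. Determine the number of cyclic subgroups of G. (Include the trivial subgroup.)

14

Each element a generates a cyclic subgroup ⟨a⟩; distinct elements may generate the same one (a cyclic group of order d has φ(d) generators).
Cyclic subgroups by order — order 1: 1; order 2: 11; order 5: 1; order 10: 1.
Total: 14.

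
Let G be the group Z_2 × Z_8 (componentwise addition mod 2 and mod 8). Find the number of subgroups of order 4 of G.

3

|G| = 16 and 4 | 16, so subgroups of order 4 are possible by Lagrange.
The subgroups of order 4 are: {(0,0), (0,2), (0,4), (0,6)}; {(0,0), (0,4), (1,0), (1,4)}; {(0,0), (0,4), (1,2), (1,6)}.
So G has 3 subgroups of order 4.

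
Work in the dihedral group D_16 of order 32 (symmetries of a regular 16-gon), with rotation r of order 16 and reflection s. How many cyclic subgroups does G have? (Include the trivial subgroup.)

Each element a generates a cyclic subgroup ⟨a⟩; distinct elements may generate the same one (a cyclic group of order d has φ(d) generators).
Cyclic subgroups by order — order 1: 1; order 2: 17; order 4: 1; order 8: 1; order 16: 1.
Total: 21.

21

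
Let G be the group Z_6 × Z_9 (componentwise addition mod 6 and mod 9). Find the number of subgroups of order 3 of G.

4

|G| = 54 and 3 | 54, so subgroups of order 3 are possible by Lagrange.
The subgroups of order 3 are: {(0,0), (0,3), (0,6)}; {(0,0), (2,0), (4,0)}; {(0,0), (2,3), (4,6)}; {(0,0), (2,6), (4,3)}.
So G has 4 subgroups of order 3.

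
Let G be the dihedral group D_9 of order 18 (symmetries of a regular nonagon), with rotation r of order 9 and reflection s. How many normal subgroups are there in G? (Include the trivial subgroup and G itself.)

4

G has 16 subgroups. Checking conjugation-invariance by order — order 1: 1/1 normal; order 2: 0/9 normal; order 3: 1/1 normal; order 6: 0/3 normal; order 9: 1/1 normal; order 18: 1/1 normal.
Total normal subgroups: 4.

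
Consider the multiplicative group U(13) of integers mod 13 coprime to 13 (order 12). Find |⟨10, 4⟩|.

6

|⟨10⟩| = 6 and |⟨4⟩| = 6, so |H| is a multiple of lcm(6, 6) = 6 and divides |G| = 12.
Closing under the operation: H = {1, 3, 4, 9, 10, 12}, so |H| = 6.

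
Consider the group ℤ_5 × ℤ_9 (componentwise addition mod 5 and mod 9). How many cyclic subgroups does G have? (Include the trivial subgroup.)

Each element a generates a cyclic subgroup ⟨a⟩; distinct elements may generate the same one (a cyclic group of order d has φ(d) generators).
Cyclic subgroups by order — order 1: 1; order 3: 1; order 5: 1; order 9: 1; order 15: 1; order 45: 1.
Total: 6.

6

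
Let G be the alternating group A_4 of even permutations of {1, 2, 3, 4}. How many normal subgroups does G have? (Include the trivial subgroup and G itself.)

3

G has 10 subgroups. Checking conjugation-invariance by order — order 1: 1/1 normal; order 2: 0/3 normal; order 3: 0/4 normal; order 4: 1/1 normal; order 12: 1/1 normal.
Total normal subgroups: 3.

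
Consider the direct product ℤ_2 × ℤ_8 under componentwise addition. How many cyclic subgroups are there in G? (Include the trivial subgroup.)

8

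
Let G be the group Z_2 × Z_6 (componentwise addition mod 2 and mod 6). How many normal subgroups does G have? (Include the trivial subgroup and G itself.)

10

G is abelian, so every subgroup is normal.
G has 10 subgroups in total, hence 10 normal subgroups.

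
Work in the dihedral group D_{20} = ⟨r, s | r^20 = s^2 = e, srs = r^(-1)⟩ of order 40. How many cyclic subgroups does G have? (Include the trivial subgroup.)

26

Group the elements of G by the cyclic subgroup they generate; each cyclic subgroup of order d accounts for φ(d) elements.
Cyclic subgroups by order — order 1: 1; order 2: 21; order 4: 1; order 5: 1; order 10: 1; order 20: 1.
Total: 26.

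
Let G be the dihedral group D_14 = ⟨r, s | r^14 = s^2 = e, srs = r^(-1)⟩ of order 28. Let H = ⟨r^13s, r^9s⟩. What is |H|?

|⟨r^13s⟩| = 2 and |⟨r^9s⟩| = 2, so |H| is a multiple of lcm(2, 2) = 2 and divides |G| = 28.
Closing under the operation: H = {e, r^2, r^4, r^6, r^8, r^10, r^12, rs, r^3s, r^5s, r^7s, r^9s, r^11s, r^13s}, so |H| = 14.

14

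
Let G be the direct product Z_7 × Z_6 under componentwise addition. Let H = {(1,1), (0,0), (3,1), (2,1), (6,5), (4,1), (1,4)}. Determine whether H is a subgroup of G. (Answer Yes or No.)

(2,1) ∈ H but its inverse (5,5) ∉ H, so H is not a subgroup.

No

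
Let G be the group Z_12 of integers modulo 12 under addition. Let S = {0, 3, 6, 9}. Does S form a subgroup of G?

|S| = 4 divides |G| = 12, consistent with Lagrange.
S contains the identity, every element's inverse is in S, and S is closed under +: it is a subgroup.
In fact S = ⟨9⟩.

Yes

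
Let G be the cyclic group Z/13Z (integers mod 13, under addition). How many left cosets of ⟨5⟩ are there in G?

1

|⟨5⟩| = 13 and |G| = 13.
By Lagrange, [G : H] = |G|/|H| = 13/13 = 1.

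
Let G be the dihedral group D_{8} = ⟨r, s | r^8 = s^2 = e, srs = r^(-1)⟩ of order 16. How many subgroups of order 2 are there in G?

|G| = 16 and 2 | 16, so subgroups of order 2 are possible by Lagrange.
The subgroups of order 2 are: {e, r^2s}; {e, r^3s}; {e, r^4}; {e, r^4s}; … (9 in all).
So G has 9 subgroups of order 2.

9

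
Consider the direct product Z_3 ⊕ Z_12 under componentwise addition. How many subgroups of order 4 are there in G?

1

|G| = 36 and 4 | 36, so subgroups of order 4 are possible by Lagrange.
The subgroups of order 4 are: {(0,0), (0,3), (0,6), (0,9)}.
So G has 1 subgroup of order 4.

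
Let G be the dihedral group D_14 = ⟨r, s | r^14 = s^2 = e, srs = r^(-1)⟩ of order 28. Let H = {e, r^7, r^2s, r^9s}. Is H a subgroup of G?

|H| = 4 divides |G| = 28, consistent with Lagrange.
H contains the identity, every element's inverse is in H, and H is closed under ·: it is a subgroup.

Yes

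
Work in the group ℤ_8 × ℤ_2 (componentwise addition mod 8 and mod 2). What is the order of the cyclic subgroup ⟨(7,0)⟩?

8

The order of (7,0) in Z_8 × Z_2 is lcm(ord(7) in Z_8, ord(0) in Z_2).
ord(7) = 8 and ord(0) = 1, so |⟨(7,0)⟩| = lcm(8, 1) = 8.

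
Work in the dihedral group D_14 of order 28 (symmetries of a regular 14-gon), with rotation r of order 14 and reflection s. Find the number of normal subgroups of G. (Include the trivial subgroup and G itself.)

G has 28 subgroups. Checking conjugation-invariance by order — order 1: 1/1 normal; order 2: 1/15 normal; order 4: 0/7 normal; order 7: 1/1 normal; order 14: 3/3 normal; order 28: 1/1 normal.
Total normal subgroups: 7.

7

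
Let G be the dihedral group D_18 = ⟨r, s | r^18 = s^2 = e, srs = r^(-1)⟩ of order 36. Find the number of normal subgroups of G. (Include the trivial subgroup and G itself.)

G has 45 subgroups. Checking conjugation-invariance by order — order 1: 1/1 normal; order 2: 1/19 normal; order 3: 1/1 normal; order 4: 0/9 normal; order 6: 1/7 normal; order 9: 1/1 normal; order 12: 0/3 normal; order 18: 3/3 normal; order 36: 1/1 normal.
Total normal subgroups: 9.

9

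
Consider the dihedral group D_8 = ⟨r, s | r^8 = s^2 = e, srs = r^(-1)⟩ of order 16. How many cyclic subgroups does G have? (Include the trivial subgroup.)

12

A cyclic subgroup of order d is generated by each of its φ(d) elements of order d, so the cyclic subgroups of order d number (#elements of order d)/φ(d).
Cyclic subgroups by order — order 1: 1; order 2: 9; order 4: 1; order 8: 1.
Total: 12.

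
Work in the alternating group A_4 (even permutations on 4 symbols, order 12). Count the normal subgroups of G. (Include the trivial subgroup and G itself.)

3

G has 10 subgroups. Checking conjugation-invariance by order — order 1: 1/1 normal; order 2: 0/3 normal; order 3: 0/4 normal; order 4: 1/1 normal; order 12: 1/1 normal.
Total normal subgroups: 3.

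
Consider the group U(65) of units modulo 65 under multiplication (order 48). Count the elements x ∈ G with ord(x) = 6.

6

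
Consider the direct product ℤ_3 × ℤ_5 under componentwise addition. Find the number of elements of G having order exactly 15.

8

An element (a,b) has order lcm(ord(a), ord(b)); count pairs with lcm equal to 15.
Enumerating gives 8 such elements.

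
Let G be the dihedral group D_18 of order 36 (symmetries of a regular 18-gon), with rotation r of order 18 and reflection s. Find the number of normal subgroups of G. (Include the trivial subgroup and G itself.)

G has 45 subgroups. Checking conjugation-invariance by order — order 1: 1/1 normal; order 2: 1/19 normal; order 3: 1/1 normal; order 4: 0/9 normal; order 6: 1/7 normal; order 9: 1/1 normal; order 12: 0/3 normal; order 18: 3/3 normal; order 36: 1/1 normal.
Total normal subgroups: 9.

9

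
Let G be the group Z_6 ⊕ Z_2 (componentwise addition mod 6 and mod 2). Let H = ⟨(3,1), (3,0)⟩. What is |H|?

|⟨(3,1)⟩| = 2 and |⟨(3,0)⟩| = 2, so |H| is a multiple of lcm(2, 2) = 2 and divides |G| = 12.
Closing under the operation: H = {(0,0), (0,1), (3,0), (3,1)}, so |H| = 4.

4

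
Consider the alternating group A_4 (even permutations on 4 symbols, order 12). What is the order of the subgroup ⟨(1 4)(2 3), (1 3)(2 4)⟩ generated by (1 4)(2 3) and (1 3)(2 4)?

|⟨(1 4)(2 3)⟩| = 2 and |⟨(1 3)(2 4)⟩| = 2, so |H| is a multiple of lcm(2, 2) = 2 and divides |G| = 12.
Closing under the operation: H = {e, (1 2)(3 4), (1 3)(2 4), (1 4)(2 3)}, so |H| = 4.

4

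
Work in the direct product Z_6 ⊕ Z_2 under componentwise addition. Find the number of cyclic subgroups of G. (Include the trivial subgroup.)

A cyclic subgroup of order d is generated by each of its φ(d) elements of order d, so the cyclic subgroups of order d number (#elements of order d)/φ(d).
Cyclic subgroups by order — order 1: 1; order 2: 3; order 3: 1; order 6: 3.
Total: 8.

8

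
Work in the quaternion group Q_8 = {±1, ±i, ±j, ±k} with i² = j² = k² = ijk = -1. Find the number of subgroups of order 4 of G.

|G| = 8 and 4 | 8, so subgroups of order 4 are possible by Lagrange.
The subgroups of order 4 are: {1, -1, i, -i}; {1, -1, j, -j}; {1, -1, k, -k}.
So G has 3 subgroups of order 4.

3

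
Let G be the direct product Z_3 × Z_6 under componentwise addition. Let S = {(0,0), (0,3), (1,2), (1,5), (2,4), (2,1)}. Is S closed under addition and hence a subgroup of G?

Yes

|S| = 6 divides |G| = 18, consistent with Lagrange.
S contains the identity, every element's inverse is in S, and S is closed under +: it is a subgroup.
In fact S = ⟨(2,1)⟩.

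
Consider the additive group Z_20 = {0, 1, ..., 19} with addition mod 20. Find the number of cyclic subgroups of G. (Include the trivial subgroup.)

A cyclic subgroup of order d is generated by each of its φ(d) elements of order d, so the cyclic subgroups of order d number (#elements of order d)/φ(d).
Cyclic subgroups by order — order 1: 1; order 2: 1; order 4: 1; order 5: 1; order 10: 1; order 20: 1.
Total: 6.

6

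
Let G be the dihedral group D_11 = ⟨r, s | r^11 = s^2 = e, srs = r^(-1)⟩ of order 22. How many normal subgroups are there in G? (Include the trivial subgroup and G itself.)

G has 14 subgroups. Checking conjugation-invariance by order — order 1: 1/1 normal; order 2: 0/11 normal; order 11: 1/1 normal; order 22: 1/1 normal.
Total normal subgroups: 3.

3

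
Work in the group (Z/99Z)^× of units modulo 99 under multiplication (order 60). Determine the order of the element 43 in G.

6

Compute successive powers of 43 mod 99: 43, 67, 10, 34, 76, 1; 43^6 ≡ 1 (mod 99).
So |⟨43⟩| = 6.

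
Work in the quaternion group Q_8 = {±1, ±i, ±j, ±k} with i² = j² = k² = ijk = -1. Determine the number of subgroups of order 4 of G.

3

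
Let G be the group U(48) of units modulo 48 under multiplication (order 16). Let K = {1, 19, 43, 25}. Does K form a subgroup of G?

|K| = 4 divides |G| = 16, consistent with Lagrange.
K contains the identity, every element's inverse is in K, and K is closed under ·: it is a subgroup.
In fact K = ⟨19⟩.

Yes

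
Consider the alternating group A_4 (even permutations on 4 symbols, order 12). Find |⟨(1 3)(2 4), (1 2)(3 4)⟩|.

|⟨(1 3)(2 4)⟩| = 2 and |⟨(1 2)(3 4)⟩| = 2, so |H| is a multiple of lcm(2, 2) = 2 and divides |G| = 12.
Closing under the operation: H = {e, (1 2)(3 4), (1 3)(2 4), (1 4)(2 3)}, so |H| = 4.

4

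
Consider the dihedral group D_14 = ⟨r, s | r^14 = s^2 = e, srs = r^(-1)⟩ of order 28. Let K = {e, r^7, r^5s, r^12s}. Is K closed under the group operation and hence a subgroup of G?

|K| = 4 divides |G| = 28, consistent with Lagrange.
K contains the identity, every element's inverse is in K, and K is closed under ·: it is a subgroup.

Yes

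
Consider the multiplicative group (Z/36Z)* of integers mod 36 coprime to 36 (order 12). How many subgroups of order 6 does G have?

3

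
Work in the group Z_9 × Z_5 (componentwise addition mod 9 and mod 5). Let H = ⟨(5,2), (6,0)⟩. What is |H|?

45

|⟨(5,2)⟩| = 45 and |⟨(6,0)⟩| = 3, so |H| is a multiple of lcm(45, 3) = 45 and divides |G| = 45.
Closing {(5,2), (6,0)} under the group operation gives all of G, so |H| = 45.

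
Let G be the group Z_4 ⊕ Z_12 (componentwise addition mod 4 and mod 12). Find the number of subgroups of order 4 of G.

7

|G| = 48 and 4 | 48, so subgroups of order 4 are possible by Lagrange.
The subgroups of order 4 are: {(0,0), (0,3), (0,6), (0,9)}; {(0,0), (0,6), (2,0), (2,6)}; {(0,0), (0,6), (2,3), (2,9)}; {(0,0), (1,0), (2,0), (3,0)}; … (7 in all).
So G has 7 subgroups of order 4.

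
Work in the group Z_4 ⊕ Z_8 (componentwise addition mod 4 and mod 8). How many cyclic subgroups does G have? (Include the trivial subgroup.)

Each element a generates a cyclic subgroup ⟨a⟩; distinct elements may generate the same one (a cyclic group of order d has φ(d) generators).
Cyclic subgroups by order — order 1: 1; order 2: 3; order 4: 6; order 8: 4.
Total: 14.

14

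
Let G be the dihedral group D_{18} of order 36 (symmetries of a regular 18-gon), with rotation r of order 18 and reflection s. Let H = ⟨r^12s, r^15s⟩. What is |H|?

|⟨r^12s⟩| = 2 and |⟨r^15s⟩| = 2, so |H| is a multiple of lcm(2, 2) = 2 and divides |G| = 36.
Closing under the operation: H = {e, r^3, r^6, r^9, r^12, r^15, s, r^3s, r^6s, r^9s, r^12s, r^15s}, so |H| = 12.

12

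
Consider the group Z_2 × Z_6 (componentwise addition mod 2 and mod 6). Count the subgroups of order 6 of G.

|G| = 12 and 6 | 12, so subgroups of order 6 are possible by Lagrange.
The subgroups of order 6 are: {(0,0), (0,1), (0,2), (0,3), (0,4), (0,5)}; {(0,0), (0,2), (0,4), (1,0), (1,2), (1,4)}; {(0,0), (0,2), (0,4), (1,1), (1,3), (1,5)}.
So G has 3 subgroups of order 6.

3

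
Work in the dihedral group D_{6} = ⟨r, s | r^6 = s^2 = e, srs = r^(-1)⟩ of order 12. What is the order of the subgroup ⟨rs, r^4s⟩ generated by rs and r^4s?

|⟨rs⟩| = 2 and |⟨r^4s⟩| = 2, so |H| is a multiple of lcm(2, 2) = 2 and divides |G| = 12.
Closing under the operation: H = {e, r^3, rs, r^4s}, so |H| = 4.

4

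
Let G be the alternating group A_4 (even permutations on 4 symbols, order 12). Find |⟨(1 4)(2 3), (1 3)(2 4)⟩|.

4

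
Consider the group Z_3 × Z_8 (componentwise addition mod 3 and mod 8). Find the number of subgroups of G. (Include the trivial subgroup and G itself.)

|G| = 24, so by Lagrange every subgroup order divides 24. Divisors: 1, 2, 3, 4, 6, 8, 12, 24.
Subgroups by order — order 1: 1; order 2: 1; order 3: 1; order 4: 1; order 6: 1; order 8: 1; order 12: 1; order 24: 1.
Total: 1 + 1 + 1 + 1 + 1 + 1 + 1 + 1 = 8.

8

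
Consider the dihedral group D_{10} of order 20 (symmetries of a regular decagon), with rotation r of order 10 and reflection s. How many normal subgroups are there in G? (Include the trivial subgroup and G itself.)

G has 22 subgroups. Checking conjugation-invariance by order — order 1: 1/1 normal; order 2: 1/11 normal; order 4: 0/5 normal; order 5: 1/1 normal; order 10: 3/3 normal; order 20: 1/1 normal.
Total normal subgroups: 7.

7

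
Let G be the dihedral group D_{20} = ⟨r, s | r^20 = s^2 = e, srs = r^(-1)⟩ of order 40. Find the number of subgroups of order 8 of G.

5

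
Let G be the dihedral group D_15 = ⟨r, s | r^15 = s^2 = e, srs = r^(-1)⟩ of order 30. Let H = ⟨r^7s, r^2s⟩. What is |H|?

|⟨r^7s⟩| = 2 and |⟨r^2s⟩| = 2, so |H| is a multiple of lcm(2, 2) = 2 and divides |G| = 30.
Closing under the operation: H = {e, r^5, r^10, r^2s, r^7s, r^12s}, so |H| = 6.

6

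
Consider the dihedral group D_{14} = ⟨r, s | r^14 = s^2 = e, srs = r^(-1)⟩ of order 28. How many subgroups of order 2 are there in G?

15

|G| = 28 and 2 | 28, so subgroups of order 2 are possible by Lagrange.
The subgroups of order 2 are: {e, r^10s}; {e, r^11s}; {e, r^12s}; {e, r^13s}; … (15 in all).
So G has 15 subgroups of order 2.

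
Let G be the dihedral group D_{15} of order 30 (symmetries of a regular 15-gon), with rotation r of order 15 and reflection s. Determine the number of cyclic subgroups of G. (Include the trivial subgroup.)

19

Group the elements of G by the cyclic subgroup they generate; each cyclic subgroup of order d accounts for φ(d) elements.
Cyclic subgroups by order — order 1: 1; order 2: 15; order 3: 1; order 5: 1; order 15: 1.
Total: 19.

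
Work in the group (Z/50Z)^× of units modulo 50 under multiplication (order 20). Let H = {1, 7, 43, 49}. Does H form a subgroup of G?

Yes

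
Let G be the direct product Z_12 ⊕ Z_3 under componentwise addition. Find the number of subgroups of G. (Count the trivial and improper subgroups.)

|G| = 36, so by Lagrange every subgroup order divides 36. Divisors: 1, 2, 3, 4, 6, 9, 12, 18, 36.
Subgroups by order — order 1: 1; order 2: 1; order 3: 4; order 4: 1; order 6: 4; order 9: 1; order 12: 4; order 18: 1; order 36: 1.
Total: 1 + 1 + 4 + 1 + 4 + 1 + 4 + 1 + 1 = 18.

18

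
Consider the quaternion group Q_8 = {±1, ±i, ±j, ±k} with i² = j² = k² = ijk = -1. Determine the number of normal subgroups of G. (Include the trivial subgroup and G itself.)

6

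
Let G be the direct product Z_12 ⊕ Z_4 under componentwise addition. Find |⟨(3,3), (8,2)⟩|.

|⟨(3,3)⟩| = 4 and |⟨(8,2)⟩| = 6, so |H| is a multiple of lcm(4, 6) = 12 and divides |G| = 48.
Closing under the operation: H = {(0,0), (0,2), (1,1), (1,3), (2,0), (2,2), (3,1), (3,3), (4,0), (4,2), (5,1), (5,3), (6,0), (6,2), (7,1), (7,3), (8,0), (8,2), (9,1), (9,3), (10,0), (10,2), (11,1), (11,3)}, so |H| = 24.

24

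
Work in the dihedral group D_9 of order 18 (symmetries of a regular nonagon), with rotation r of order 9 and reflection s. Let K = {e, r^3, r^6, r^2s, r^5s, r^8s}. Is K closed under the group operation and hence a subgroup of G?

|K| = 6 divides |G| = 18, consistent with Lagrange.
K contains the identity, every element's inverse is in K, and K is closed under ·: it is a subgroup.

Yes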